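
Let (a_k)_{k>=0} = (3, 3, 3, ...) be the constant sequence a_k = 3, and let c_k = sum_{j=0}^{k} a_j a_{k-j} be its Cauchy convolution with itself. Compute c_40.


Since a_j = 3 for all j >= 0, the convolution sum becomes
c_k = sum_{j=0}^{k} 3 * 3 = 9 * (k + 1).
Equivalently, the generating function of (a_k) is 3/(1 - x) and its square is 9/(1 - x)^2 = sum_{k>=0} 9(k + 1) x^k.
For k = 40: 9 * 41 = 369.

369


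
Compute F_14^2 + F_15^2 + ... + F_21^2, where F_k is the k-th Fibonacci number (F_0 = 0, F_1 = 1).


There is a standard identity sum_{k=0}^{N} F_k^2 = F_N * F_{N+1} (proved inductively from the telescoping relation F_k^2 = F_k F_{k+1} - F_{k-1} F_k). Then
sum_{k=14}^{21} F_k^2 = F_21 F_22 - F_13 F_14.
Computing: F_21 = 10946, F_22 = 17711, F_13 = 233, F_14 = 377.
Sum = 10946 * 17711 - 233 * 377 = 193776765.

193776765


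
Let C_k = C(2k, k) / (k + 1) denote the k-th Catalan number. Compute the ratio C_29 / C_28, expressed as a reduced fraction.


Using C_k = (2k)! / (k! (k+1)!), the ratio C_{k+1}/C_k simplifies to
C_{k+1}/C_k = [(2k+2)! / ((k+1)! (k+2)!)] * [k! (k+1)! / (2k)!]
 = (2k+2)(2k+1) / ((k+1)(k+2)) = 2(2k+1) / (k+2).
For k = 28: 2(2*28 + 1) / (28 + 2) = 114/30 = 19/5.

19/5


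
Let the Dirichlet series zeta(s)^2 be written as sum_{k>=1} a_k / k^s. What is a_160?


The Dirichlet convolution of the constant function 1 with itself gives (1 * 1)(k) = sum_{d | k} 1 = d(k), the number of positive divisors of k.
Since zeta(s) = sum_{k>=1} 1/k^s, we have zeta(s)^2 = sum_{k>=1} d(k)/k^s, so a_k = d(k).
For k = 160: the divisors are 1, 2, 4, 5, 8, 10, 16, 20, 32, 40, 80, 160.
Count = 12.

12


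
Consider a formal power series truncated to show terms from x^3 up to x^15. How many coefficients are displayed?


From x^3 to x^15 inclusive, the count is 15 - 3 + 1 = 13.

13


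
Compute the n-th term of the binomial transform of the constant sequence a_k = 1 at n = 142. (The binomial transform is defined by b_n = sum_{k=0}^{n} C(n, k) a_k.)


With a_k = 1 for all k, b_n = sum_{k=0}^{n} C(n, k) = 2^n by the binomial theorem.
For n = 142: 2^142 = 5575186299632655785383929568162090376495104.

5575186299632655785383929568162090376495104


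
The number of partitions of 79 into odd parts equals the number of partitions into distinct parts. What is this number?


Computing partitions of 79 into odd parts (1, 3, 5, ...):
Using the generating function prod_{k>=0} 1/(1-x^(2k+1)),
the count is 70488

70488


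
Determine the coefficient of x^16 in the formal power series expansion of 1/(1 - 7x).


The geometric series identity gives 1/(1 - c x) = sum_{k>=0} c^k x^k, so the coefficient of x^k is c^k.
Here c = 7 and k = 16.
Computing: 7^16 = 33232930569601

33232930569601


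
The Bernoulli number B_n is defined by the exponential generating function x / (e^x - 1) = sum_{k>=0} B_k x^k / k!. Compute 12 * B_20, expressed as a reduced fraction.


Bernoulli numbers can also be computed recursively via B_0 = 1 and sum_{j=0}^{m} C(m+1, j) B_j = 0 for m >= 1. Odd-index Bernoulli numbers vanish for k >= 3.
Computing B_20 = -174611/330, so 12 * B_20 = 12 * -174611/330 = -349222/55.

-349222/55


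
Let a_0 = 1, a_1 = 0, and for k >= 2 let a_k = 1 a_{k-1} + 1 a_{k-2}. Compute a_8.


Iterating the recurrence forward:
a_0 = 1
a_1 = 0
a_2 = 1*0 + 1*1 = 1
a_3 = 1*1 + 1*0 = 1
a_4 = 1*1 + 1*1 = 2
a_5 = 1*2 + 1*1 = 3
a_6 = 1*3 + 1*2 = 5
a_7 = 1*5 + 1*3 = 8
a_8 = 1*8 + 1*5 = 13
So a_8 = 13.

13


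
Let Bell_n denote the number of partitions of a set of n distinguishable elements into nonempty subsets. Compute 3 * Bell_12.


Bell_12 can be computed from the Bell triangle or from Dobinski's identity Bell_n = (1/e) * sum_{k>=0} k^n / k!.
Computing Bell_12 = 4213597.
Then 3 * 4213597 = 12640791.

12640791


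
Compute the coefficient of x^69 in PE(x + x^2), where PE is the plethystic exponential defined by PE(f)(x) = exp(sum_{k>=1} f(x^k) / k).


With f(x) = x + x^2, the exponent is sum_{k>=1} (x^k + x^(2k)) / k = -ln(1 - x) - ln(1 - x^2). Exponentiating:
PE(x + x^2) = 1 / ((1 - x)(1 - x^2)).
This is the generating function for partitions of n into parts of size 1 or 2. The number of 2's can be any j in 0..34, and the rest are 1's, so
[x^69] = floor(69/2) + 1 = 35.

35


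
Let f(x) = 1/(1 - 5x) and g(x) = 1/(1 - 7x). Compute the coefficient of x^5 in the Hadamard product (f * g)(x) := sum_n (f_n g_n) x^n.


f has coefficients f_k = 5^k and g has coefficients g_k = 7^k, so the Hadamard product has coefficient (f*g)_k = 5^k * 7^k = 35^k.
For k = 5: 35^5 = 52521875.

52521875


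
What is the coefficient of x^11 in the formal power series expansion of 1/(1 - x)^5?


The expansion 1/(1 - x)^r = sum_{k>=0} C(k + r - 1, r - 1) x^k follows from the multiset / negative-binomial theorem (or from repeated differentiation of the geometric series).
For r = 5 and k = 11:
C(15, 4) = 1307674368000 / (24 * 39916800) = 1365.

1365


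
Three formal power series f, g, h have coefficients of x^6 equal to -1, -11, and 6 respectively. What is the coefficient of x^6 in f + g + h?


Series addition is componentwise:
-1 + -11 + 6
= -6

-6


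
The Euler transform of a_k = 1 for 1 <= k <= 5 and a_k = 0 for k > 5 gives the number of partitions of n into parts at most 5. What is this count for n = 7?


Partitions of 7 into parts at most 5:
Using generating function (1-x)^(-1)(1-x^2)^(-1)...(1-x^5)^(-1),
the coefficient of x^7 = 13

13


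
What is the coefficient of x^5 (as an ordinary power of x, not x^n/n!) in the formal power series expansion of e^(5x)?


The exponential series is e^y = sum_{k>=0} y^k / k!. Substituting y = 5x gives
e^(5x) = sum_{k>=0} 5^k x^k / k!.
So the coefficient of x^n is a^n/n! with a = 5, n = 5:
5^5 / 5! = 3125/120 = 625/24

625/24


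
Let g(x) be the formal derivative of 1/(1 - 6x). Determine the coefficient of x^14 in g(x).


Differentiate termwise: d/dx sum_{k>=0} 6^k x^k = sum_{k>=1} k 6^k x^(k-1) = sum_{j>=0} (j+1) 6^(j+1) x^j.
Equivalently, d/dx [1/(1 - 6x)] = 6/(1 - 6x)^2.
For j = 14: 15 * 6^15 = 15 * 470184984576 = 7052774768640.

7052774768640


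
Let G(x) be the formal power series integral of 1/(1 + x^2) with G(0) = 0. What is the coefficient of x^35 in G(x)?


1/(1 + x^2) = sum_{j>=0} (-1)^j x^(2j). Integrating termwise with G(0) = 0:
G(x) = sum_{j>=0} (-1)^j x^(2j+1) / (2j+1) = arctan(x).
Only odd powers are nonzero. For x^35 write 35 = 2*17 + 1, giving
(-1)^17 / 35 = -1/35 = -1/35.

-1/35


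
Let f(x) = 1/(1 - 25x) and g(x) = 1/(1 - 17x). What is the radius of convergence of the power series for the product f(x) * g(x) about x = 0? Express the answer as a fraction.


The radius of 1/(1 - 25x) is 1/25 (nearest singularity at x = 1/25), and the radius of 1/(1 - 17x) is 1/17.
The product f(x)*g(x) = 1/((1 - 25x)(1 - 17x)) has singularities at both 1/25 and 1/17, so its radius of convergence is the distance to the nearest one:
min(1/25, 1/17) = 1/25.

1/25


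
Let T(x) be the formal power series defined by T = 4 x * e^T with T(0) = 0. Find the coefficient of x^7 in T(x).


Apply the Lagrange inversion formula: if T = 4 x * phi(T) with phi(t) = e^t, then
[x^n] T = 4^n * (1/n) [t^(n-1)] phi(t)^n = 4^n * (1/n) [t^(n-1)] e^(n t) = 4^n * (1/n) * n^(n-1) / (n-1)! = 4^n * n^(n-1) / n!.
When c = 1 this is the Cayley count of rooted labeled trees on n vertices, divided by n!.
For n = 7: 4^7 * 7^6 / 7! = 16384 * 117649/5040 = 17210368/45.

17210368/45


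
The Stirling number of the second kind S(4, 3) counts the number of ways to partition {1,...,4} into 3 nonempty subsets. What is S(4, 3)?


Using the explicit formula S(n,k) = (1/k!) sum_{j=0}^{k} (-1)^(k-j) C(k,j) j^n:
S(4, 3) = 6
Equivalently, S(n,k) is n! times the coefficient of x^n in the EGF (e^x - 1)^k / k!.

6


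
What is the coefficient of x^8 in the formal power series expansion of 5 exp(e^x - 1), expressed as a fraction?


exp(e^x - 1) is the exponential generating function for the Bell numbers Bell_k: exp(e^x - 1) = sum_{k>=0} Bell_k x^k / k!.
So the coefficient of x^8 in 5 exp(e^x - 1) is 5 Bell_8 / 8!.
Computing: Bell_8 = 4140 and 8! = 40320, giving
5 * 4140/40320 = 115/224.

115/224


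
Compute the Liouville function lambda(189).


The Liouville function is lambda(k) = (-1)^Omega(k), where Omega(k) counts the prime factors of k with multiplicity.
Factoring: 189 = 3 * 3 * 3 * 7, so Omega(189) = 4.
lambda(189) = (-1)^4 = 1.

1


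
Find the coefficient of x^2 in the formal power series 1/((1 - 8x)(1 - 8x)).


By partial fractions or Cauchy convolution:
The coefficient equals sum_{k=0}^{2} 8^k * 8^(2-k).
= 192

192


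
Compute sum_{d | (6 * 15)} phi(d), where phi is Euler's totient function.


First, 6 * 15 = 90. One classical identity is sum_{d | n} phi(d) = n (each k in [1, n] has a unique gcd with n, and among the k's with gcd(k, n) = n/d there are phi(d) of them). So the sum equals 90. We also verify directly:
Divisors of 90: 1, 2, 3, 5, 6, 9, 10, 15, 18, 30, 45, 90.
phi values: 1, 1, 2, 4, 2, 6, 4, 8, 6, 8, 24, 24.
Sum = 90.

90


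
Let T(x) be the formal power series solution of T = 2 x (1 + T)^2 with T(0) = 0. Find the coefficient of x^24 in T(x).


Apply the Lagrange inversion formula: if T = 2 x * phi(T) with phi(t) = (1 + t)^2, then [x^n] T = 2^n * (1/n) [t^(n-1)] phi(t)^n = 2^n * (1/n) [t^(n-1)] (1 + t)^(2n) = 2^n * (1/n) C(2n, n-1).
Using the identity C(2n, n-1) = C(2n, n) * n / (n+1), the unscaled factor equals C(2n, n) / (n+1) = C_n, the n-th Catalan number.
For n = 24: C_24 = C(48, 24) / 25 = 32247603683100/25 = 1289904147324.
With the 2^24 = 16777216 factor, the coefficient is 16777216 * 1289904147324 = 21641000498950569984.

21641000498950569984


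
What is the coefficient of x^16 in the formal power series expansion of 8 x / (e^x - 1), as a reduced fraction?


The exponential generating function for Bernoulli numbers is
x / (e^x - 1) = sum_{k>=0} B_k x^k / k!.
So the coefficient of x^16 in 8 x / (e^x - 1) is 8 B_16 / 16!.
Computing: B_16 = -3617/510, 16! = 20922789888000, giving
8 * -3617/510 / 20922789888000 = -3617/1333827855360000.

-3617/1333827855360000


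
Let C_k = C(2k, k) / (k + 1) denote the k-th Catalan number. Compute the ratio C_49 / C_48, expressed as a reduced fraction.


Using C_k = (2k)! / (k! (k+1)!), the ratio C_{k+1}/C_k simplifies to
C_{k+1}/C_k = [(2k+2)! / ((k+1)! (k+2)!)] * [k! (k+1)! / (2k)!]
 = (2k+2)(2k+1) / ((k+1)(k+2)) = 2(2k+1) / (k+2).
For k = 48: 2(2*48 + 1) / (48 + 2) = 194/50 = 97/25.

97/25


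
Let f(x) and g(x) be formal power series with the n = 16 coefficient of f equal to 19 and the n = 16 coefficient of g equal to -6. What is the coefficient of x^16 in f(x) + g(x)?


Addition of formal power series is termwise.
The coefficient of x^16 in f + g = 19 + -6
= 13

13


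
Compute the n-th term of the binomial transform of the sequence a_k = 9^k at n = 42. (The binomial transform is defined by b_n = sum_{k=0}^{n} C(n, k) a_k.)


With a_k = 9^k, b_n = sum_{k=0}^{n} C(n, k) 9^k = (1 + 9)^n by the binomial theorem.
For n = 42: (1 + 9)^42 = 10^42 = 1000000000000000000000000000000000000000000.

1000000000000000000000000000000000000000000


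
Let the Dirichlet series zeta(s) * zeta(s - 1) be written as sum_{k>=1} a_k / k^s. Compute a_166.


Convolution gives a_k = sum_{d | k} d * 1 = sum_{d | k} d = sigma(k), the sum of positive divisors of k.
For k = 166, the divisors are 1, 2, 83, 166, so
sigma(166) = 1 + 2 + 83 + 166 = 252.

252


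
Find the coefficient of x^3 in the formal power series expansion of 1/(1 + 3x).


Write 1/(1 + c x) = 1/(1 - (-c) x) and apply the geometric-series identity
1/(1 - y) = sum_{k>=0} y^k to get 1/(1 + c x) = sum_{k>=0} (-c)^k x^k.
So the coefficient of x^k is (-c)^k = (-1)^k * c^k.
Here c = 3 and k = 3:
(-3)^3 = -1 * 27 = -27

-27


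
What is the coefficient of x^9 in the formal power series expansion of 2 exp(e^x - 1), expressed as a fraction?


exp(e^x - 1) is the exponential generating function for the Bell numbers Bell_k: exp(e^x - 1) = sum_{k>=0} Bell_k x^k / k!.
So the coefficient of x^9 in 2 exp(e^x - 1) is 2 Bell_9 / 9!.
Computing: Bell_9 = 21147 and 9! = 362880, giving
2 * 21147/362880 = 1007/8640.

1007/8640


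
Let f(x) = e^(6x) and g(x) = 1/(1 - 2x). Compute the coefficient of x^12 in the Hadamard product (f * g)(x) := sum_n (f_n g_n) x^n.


Expanding: f_k = 6^k/k! (from e^(6x)) and g_k = 2^k (from 1/(1 - 2x)). So the Hadamard coefficient (f * g)_k = 6^k 2^k / k! = (12)^k / k!.
For k = 12: 12^12/12! = 8916100448256/479001600 = 35831808/1925.

35831808/1925


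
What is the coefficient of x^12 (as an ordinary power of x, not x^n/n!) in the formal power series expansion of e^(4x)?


The exponential series is e^y = sum_{k>=0} y^k / k!. Substituting y = 4x gives
e^(4x) = sum_{k>=0} 4^k x^k / k!.
So the coefficient of x^n is a^n/n! with a = 4, n = 12:
4^12 / 12! = 16777216/479001600 = 16384/467775

16384/467775


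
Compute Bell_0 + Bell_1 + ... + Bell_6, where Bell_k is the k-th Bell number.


Recall Bell_k counts set partitions of a k-set (with Bell_0 = 1 by convention).
Bell_0 through Bell_6: 1, 1, 2, 5, 15, 52, 203
Sum = 1 + 1 + 2 + 5 + 15 + 52 + 203 = 279.

279


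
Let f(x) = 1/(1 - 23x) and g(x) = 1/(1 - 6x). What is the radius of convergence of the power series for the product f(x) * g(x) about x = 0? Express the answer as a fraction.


The radius of 1/(1 - 23x) is 1/23 (nearest singularity at x = 1/23), and the radius of 1/(1 - 6x) is 1/6.
The product f(x)*g(x) = 1/((1 - 23x)(1 - 6x)) has singularities at both 1/23 and 1/6, so its radius of convergence is the distance to the nearest one:
min(1/23, 1/6) = 1/23.

1/23


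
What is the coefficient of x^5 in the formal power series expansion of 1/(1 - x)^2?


The expansion 1/(1 - x)^r = sum_{k>=0} C(k + r - 1, r - 1) x^k follows from the multiset / negative-binomial theorem (or from repeated differentiation of the geometric series).
For r = 2 and k = 5:
C(6, 1) = 720 / (1 * 120) = 6.

6


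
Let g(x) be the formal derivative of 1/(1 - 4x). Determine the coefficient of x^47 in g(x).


Differentiate termwise: d/dx sum_{k>=0} 4^k x^k = sum_{k>=1} k 4^k x^(k-1) = sum_{j>=0} (j+1) 4^(j+1) x^j.
Equivalently, d/dx [1/(1 - 4x)] = 4/(1 - 4x)^2.
For j = 47: 48 * 4^48 = 48 * 79228162514264337593543950336 = 3802951800684688204490109616128.

3802951800684688204490109616128


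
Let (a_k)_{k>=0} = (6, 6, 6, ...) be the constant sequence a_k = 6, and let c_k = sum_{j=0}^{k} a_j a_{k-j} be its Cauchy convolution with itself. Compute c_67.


Since a_j = 6 for all j >= 0, the convolution sum becomes
c_k = sum_{j=0}^{k} 6 * 6 = 36 * (k + 1).
Equivalently, the generating function of (a_k) is 6/(1 - x) and its square is 36/(1 - x)^2 = sum_{k>=0} 36(k + 1) x^k.
For k = 67: 36 * 68 = 2448.

2448


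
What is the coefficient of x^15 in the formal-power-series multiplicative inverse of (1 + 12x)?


The inverse is 1/(1 + 12x). Apply the geometric identity 1/(1 - y) = sum_{k>=0} y^k with y = -12x:
1/(1 + 12x) = sum_{k>=0} (-12)^k x^k.
So the coefficient of x^15 is (-12)^15 = -15407021574586368.

-15407021574586368


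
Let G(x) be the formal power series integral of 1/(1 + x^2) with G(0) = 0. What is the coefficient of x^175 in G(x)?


1/(1 + x^2) = sum_{j>=0} (-1)^j x^(2j). Integrating termwise with G(0) = 0:
G(x) = sum_{j>=0} (-1)^j x^(2j+1) / (2j+1) = arctan(x).
Only odd powers are nonzero. For x^175 write 175 = 2*87 + 1, giving
(-1)^87 / 175 = -1/175 = -1/175.

-1/175


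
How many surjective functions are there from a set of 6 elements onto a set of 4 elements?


By inclusion-exclusion on which target elements are missed, the number of surjections from an n-set onto a k-set is
surj(n, k) = sum_{j=0}^{k} (-1)^j C(k, j) (k - j)^n.
Equivalently surj(n, k) = k! * S(n, k), where S(n, k) is the Stirling number of the second kind.
For n = 6, k = 4:
S(6, 4) = 65, so
surj = 4! * 65 = 24 * 65 = 1560.

1560


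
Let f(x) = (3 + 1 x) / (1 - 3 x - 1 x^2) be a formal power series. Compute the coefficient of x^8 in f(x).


Write f(x) = sum_{k>=0} a_k x^k. Multiplying both sides by 1 - 3 x - 1 x^2 gives
(1 - 3 x - 1 x^2) sum_{k>=0} a_k x^k = 3 + 1 x.
Matching coefficients:
 x^0: a_0 = 3
 x^1: a_1 - 3 a_0 = 1  =>  a_1 = 3*3 + 1 = 10
 x^k (k >= 2): a_k = 3 a_{k-1} + 1 a_{k-2}.
Iterating: a_2 = 33, a_3 = 109, a_4 = 360, a_5 = 1189, a_6 = 3927, a_7 = 12970, a_8 = 42837.
So the coefficient of x^8 is 42837.

42837


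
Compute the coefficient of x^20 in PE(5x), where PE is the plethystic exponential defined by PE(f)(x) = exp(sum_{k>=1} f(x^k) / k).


With f(x) = 5x, the exponent is sum_{k>=1} 5 x^k / k = 5 * (-ln(1 - x)). Exponentiating:
PE(5x) = exp(-5 ln(1 - x)) = 1/(1 - x)^5.
By the negative binomial expansion, [x^n] 1/(1 - x)^5 = C(n + 4, 4).
For n = 20: C(24, 4) = 10626.

10626


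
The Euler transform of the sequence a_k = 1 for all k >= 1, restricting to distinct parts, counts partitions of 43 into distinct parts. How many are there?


Partitions of 43 into distinct parts can be computed via generating function.
Product (1+x)(1+x^2)(1+x^3)...
The coefficient of x^43 = 1610

1610


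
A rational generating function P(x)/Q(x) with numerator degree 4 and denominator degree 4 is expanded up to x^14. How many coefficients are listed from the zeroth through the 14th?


Expanding up to x^14 gives the coefficients for x^0, x^1, ..., x^14.
That is 14 + 1 = 15 coefficients in total.

15


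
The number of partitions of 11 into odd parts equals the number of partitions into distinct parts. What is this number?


Computing partitions of 11 into odd parts (1, 3, 5, ...):
Using the generating function prod_{k>=0} 1/(1-x^(2k+1)),
the count is 12

12


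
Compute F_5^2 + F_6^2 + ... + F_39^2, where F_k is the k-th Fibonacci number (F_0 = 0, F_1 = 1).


There is a standard identity sum_{k=0}^{N} F_k^2 = F_N * F_{N+1} (proved inductively from the telescoping relation F_k^2 = F_k F_{k+1} - F_{k-1} F_k). Then
sum_{k=5}^{39} F_k^2 = F_39 F_40 - F_4 F_5.
Computing: F_39 = 63245986, F_40 = 102334155, F_4 = 3, F_5 = 5.
Sum = 63245986 * 102334155 - 3 * 5 = 6472224534451815.

6472224534451815


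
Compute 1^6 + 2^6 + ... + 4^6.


This power sum has a closed form given by Faulhaber's formula
sum_{k=1}^{m} k^p = (1 / (p + 1)) * sum_{j=0}^{p} C(p + 1, j) B_j m^(p + 1 - j),
but for small m direct computation is fastest:
1 + 64 + 729 + 4096 = 4890.

4890


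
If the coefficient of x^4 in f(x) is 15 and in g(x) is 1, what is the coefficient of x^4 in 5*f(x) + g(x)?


Scalar multiplication scales coefficients: 5 * 15 = 75.
Then add the g coefficient: 75 + 1
= 76

76


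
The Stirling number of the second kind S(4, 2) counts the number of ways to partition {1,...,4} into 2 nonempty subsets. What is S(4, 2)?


Using the explicit formula S(n,k) = (1/k!) sum_{j=0}^{k} (-1)^(k-j) C(k,j) j^n:
S(4, 2) = 7
Equivalently, S(n,k) is n! times the coefficient of x^n in the EGF (e^x - 1)^k / k!.

7


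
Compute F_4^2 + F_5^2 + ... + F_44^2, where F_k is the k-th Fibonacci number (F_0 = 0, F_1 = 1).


There is a standard identity sum_{k=0}^{N} F_k^2 = F_N * F_{N+1} (proved inductively from the telescoping relation F_k^2 = F_k F_{k+1} - F_{k-1} F_k). Then
sum_{k=4}^{44} F_k^2 = F_44 F_45 - F_3 F_4.
Computing: F_44 = 701408733, F_45 = 1134903170, F_3 = 2, F_4 = 3.
Sum = 701408733 * 1134903170 - 2 * 3 = 796030994547383604.

796030994547383604


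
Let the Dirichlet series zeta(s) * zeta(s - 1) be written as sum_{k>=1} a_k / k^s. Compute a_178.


Convolution gives a_k = sum_{d | k} d * 1 = sum_{d | k} d = sigma(k), the sum of positive divisors of k.
For k = 178, the divisors are 1, 2, 89, 178, so
sigma(178) = 1 + 2 + 89 + 178 = 270.

270


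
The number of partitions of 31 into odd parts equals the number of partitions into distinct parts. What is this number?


Computing partitions of 31 into odd parts (1, 3, 5, ...):
Using the generating function prod_{k>=0} 1/(1-x^(2k+1)),
the count is 340

340


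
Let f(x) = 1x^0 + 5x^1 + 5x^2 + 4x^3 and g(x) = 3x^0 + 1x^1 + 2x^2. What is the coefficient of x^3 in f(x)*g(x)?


Cauchy product at x^3:
5*2 + 5*1 + 4*3
= 27

27


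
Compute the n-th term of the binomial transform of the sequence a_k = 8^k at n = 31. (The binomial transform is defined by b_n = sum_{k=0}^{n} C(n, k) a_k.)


With a_k = 8^k, b_n = sum_{k=0}^{n} C(n, k) 8^k = (1 + 8)^n by the binomial theorem.
For n = 31: (1 + 8)^31 = 9^31 = 381520424476945831628649898809.

381520424476945831628649898809


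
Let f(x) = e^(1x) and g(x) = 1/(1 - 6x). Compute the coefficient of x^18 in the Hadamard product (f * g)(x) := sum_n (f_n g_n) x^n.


Expanding: f_k = 1^k/k! (from e^(1x)) and g_k = 6^k (from 1/(1 - 6x)). So the Hadamard coefficient (f * g)_k = 1^k 6^k / k! = (6)^k / k!.
For k = 18: 6^18/18! = 101559956668416/6402373705728000 = 236196/14889875.

236196/14889875


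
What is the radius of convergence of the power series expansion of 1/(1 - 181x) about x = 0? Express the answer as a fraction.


Expanding 1/(1 - 181x) = sum_{k>=0} 181^k x^k, the series converges when |181x| < 1, i.e., |x| < 1/181.
So the radius of convergence is 1/181 = 1/181.

1/181


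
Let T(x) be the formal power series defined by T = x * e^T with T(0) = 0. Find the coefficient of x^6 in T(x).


Apply the Lagrange inversion formula: if T = x * phi(T) with phi(t) = e^t, then
[x^n] T = (1/n) [t^(n-1)] phi(t)^n = (1/n) [t^(n-1)] e^(n t) = (1/n) * n^(n-1) / (n-1)! = n^(n-1) / n!.
When c = 1 this is the Cayley count of rooted labeled trees on n vertices, divided by n!.
For n = 6: 6^5 / 6! = 7776/720 = 54/5.

54/5


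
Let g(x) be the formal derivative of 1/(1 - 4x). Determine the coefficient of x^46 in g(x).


Differentiate termwise: d/dx sum_{k>=0} 4^k x^k = sum_{k>=1} k 4^k x^(k-1) = sum_{j>=0} (j+1) 4^(j+1) x^j.
Equivalently, d/dx [1/(1 - 4x)] = 4/(1 - 4x)^2.
For j = 46: 47 * 4^47 = 47 * 19807040628566084398385987584 = 930930909542605966724141416448.

930930909542605966724141416448


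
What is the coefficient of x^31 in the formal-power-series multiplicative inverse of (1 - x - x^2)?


Let the inverse be f(x) = sum_{k>=0} a_k x^k. From f(x) * (1 - x - x^2) = 1 and matching coefficients:
 x^0: a_0 = 1.
 x^1: a_1 - a_0 = 0, so a_1 = 1.
 x^k (k >= 2): a_k - a_{k-1} - a_{k-2} = 0, i.e. a_k = a_{k-1} + a_{k-2}.
This is the Fibonacci-type recurrence shifted so that a_0 = a_1 = 1.
Iterating: a_0=1, a_1=1, a_2=2, a_3=3, a_4=5, a_5=8, a_6=13, a_7=21, a_8=34, a_9=55, ...
a_31 = 2178309.

2178309


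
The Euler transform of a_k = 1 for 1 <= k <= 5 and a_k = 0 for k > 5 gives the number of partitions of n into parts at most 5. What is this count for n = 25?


Partitions of 25 into parts at most 5:
Using generating function (1-x)^(-1)(1-x^2)^(-1)...(1-x^5)^(-1),
the coefficient of x^25 = 377

377


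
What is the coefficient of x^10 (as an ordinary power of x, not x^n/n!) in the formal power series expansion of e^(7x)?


The exponential series is e^y = sum_{k>=0} y^k / k!. Substituting y = 7x gives
e^(7x) = sum_{k>=0} 7^k x^k / k!.
So the coefficient of x^n is a^n/n! with a = 7, n = 10:
7^10 / 10! = 282475249/3628800 = 40353607/518400

40353607/518400


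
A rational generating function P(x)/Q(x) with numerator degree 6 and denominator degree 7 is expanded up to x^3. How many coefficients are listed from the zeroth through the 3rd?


Expanding up to x^3 gives the coefficients for x^0, x^1, ..., x^3.
That is 3 + 1 = 4 coefficients in total.

4


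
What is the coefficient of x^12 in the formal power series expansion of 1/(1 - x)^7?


The expansion 1/(1 - x)^r = sum_{k>=0} C(k + r - 1, r - 1) x^k follows from the multiset / negative-binomial theorem (or from repeated differentiation of the geometric series).
For r = 7 and k = 12:
C(18, 6) = 6402373705728000 / (720 * 479001600) = 18564.

18564


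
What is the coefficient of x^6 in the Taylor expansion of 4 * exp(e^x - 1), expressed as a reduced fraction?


exp(e^x - 1) = sum_{k>=0} Bell_k x^k / k!, where Bell_k is the k-th Bell number.
So the coefficient of x^6 is 4 * Bell_6 / 6!.
Computing: Bell_6 = 203 and 6! = 720, giving
4 * 203/720 = 203/180.

203/180


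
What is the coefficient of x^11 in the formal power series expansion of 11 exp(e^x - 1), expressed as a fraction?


exp(e^x - 1) is the exponential generating function for the Bell numbers Bell_k: exp(e^x - 1) = sum_{k>=0} Bell_k x^k / k!.
So the coefficient of x^11 in 11 exp(e^x - 1) is 11 Bell_11 / 11!.
Computing: Bell_11 = 678570 and 11! = 39916800, giving
11 * 678570/39916800 = 22619/120960.

22619/120960


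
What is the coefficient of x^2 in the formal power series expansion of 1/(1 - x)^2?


The negative binomial / multiset identity is
1/(1 - x)^r = sum_{k>=0} C(k + r - 1, r - 1) x^k.
Here r = 2 and k = 2, so the coefficient is
C(2 + 1, 1) = C(3, 1)
= 3

3


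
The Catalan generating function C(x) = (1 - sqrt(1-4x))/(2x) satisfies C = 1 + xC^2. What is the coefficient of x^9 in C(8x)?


Substituting x -> 8x scales the n-th coefficient by 8^n, so [x^9] C(8x) = 8^9 * C_9.
C_9 = C(2*9, 9)/(10) = 48620/10 = 4862.
So 8^9 * 4862 = 134217728 * 4862 = 652566593536.

652566593536


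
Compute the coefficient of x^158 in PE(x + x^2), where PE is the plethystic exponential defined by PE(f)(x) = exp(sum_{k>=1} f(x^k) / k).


With f(x) = x + x^2, the exponent is sum_{k>=1} (x^k + x^(2k)) / k = -ln(1 - x) - ln(1 - x^2). Exponentiating:
PE(x + x^2) = 1 / ((1 - x)(1 - x^2)).
This is the generating function for partitions of n into parts of size 1 or 2. The number of 2's can be any j in 0..79, and the rest are 1's, so
[x^158] = floor(158/2) + 1 = 80.

80


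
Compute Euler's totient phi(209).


phi(n) counts integers in [1, n] coprime to n. Using the multiplicative formula phi(n) = n * prod_{p | n} (1 - 1/p):
209 = 11 * 19, so
phi(209) = 209 * (1 - 1/11) * (1 - 1/19) = 180.

180


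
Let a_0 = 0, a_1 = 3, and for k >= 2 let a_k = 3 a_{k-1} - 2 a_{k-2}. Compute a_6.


Iterating the recurrence forward:
a_0 = 0
a_1 = 3
a_2 = 3*3 - 2*0 = 9
a_3 = 3*9 - 2*3 = 21
a_4 = 3*21 - 2*9 = 45
a_5 = 3*45 - 2*21 = 93
a_6 = 3*93 - 2*45 = 189
So a_6 = 189.

189


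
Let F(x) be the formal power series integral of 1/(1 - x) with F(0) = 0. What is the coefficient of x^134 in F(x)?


1/(1 - x) = sum_{k>=0} x^k. Integrating termwise and using F(0) = 0 gives
F(x) = sum_{k>=0} x^(k+1) / (k+1) = sum_{m>=1} x^m / m = -ln(1 - x).
So the coefficient of x^134 is 1/134 = 1/134.

1/134


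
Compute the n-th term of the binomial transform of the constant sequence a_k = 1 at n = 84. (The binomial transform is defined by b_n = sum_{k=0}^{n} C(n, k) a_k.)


With a_k = 1 for all k, b_n = sum_{k=0}^{n} C(n, k) = 2^n by the binomial theorem.
For n = 84: 2^84 = 19342813113834066795298816.

19342813113834066795298816


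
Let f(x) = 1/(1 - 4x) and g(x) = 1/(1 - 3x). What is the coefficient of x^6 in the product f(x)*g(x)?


The coefficient of x^n in f*g is the Cauchy product: sum_{k=0}^{n} a^k * b^(n-k).
With a=4, b=3, n=6:
sum_{k=0}^{6} 4^k * 3^(6-k)
= 14197

14197


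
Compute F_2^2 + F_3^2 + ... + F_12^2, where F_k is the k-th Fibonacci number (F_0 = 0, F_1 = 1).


There is a standard identity sum_{k=0}^{N} F_k^2 = F_N * F_{N+1} (proved inductively from the telescoping relation F_k^2 = F_k F_{k+1} - F_{k-1} F_k). Then
sum_{k=2}^{12} F_k^2 = F_12 F_13 - F_1 F_2.
Computing: F_12 = 144, F_13 = 233, F_1 = 1, F_2 = 1.
Sum = 144 * 233 - 1 * 1 = 33551.

33551


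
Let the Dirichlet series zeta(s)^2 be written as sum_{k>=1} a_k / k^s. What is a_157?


The Dirichlet convolution of the constant function 1 with itself gives (1 * 1)(k) = sum_{d | k} 1 = d(k), the number of positive divisors of k.
Since zeta(s) = sum_{k>=1} 1/k^s, we have zeta(s)^2 = sum_{k>=1} d(k)/k^s, so a_k = d(k).
For k = 157: the divisors are 1, 157.
Count = 2.

2


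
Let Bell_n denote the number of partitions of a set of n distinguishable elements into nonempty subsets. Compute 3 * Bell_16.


Bell_16 can be computed from the Bell triangle or from Dobinski's identity Bell_n = (1/e) * sum_{k>=0} k^n / k!.
Computing Bell_16 = 10480142147.
Then 3 * 10480142147 = 31440426441.

31440426441


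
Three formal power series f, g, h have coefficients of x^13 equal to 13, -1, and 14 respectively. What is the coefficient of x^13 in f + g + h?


Series addition is componentwise:
13 + -1 + 14
= 26

26


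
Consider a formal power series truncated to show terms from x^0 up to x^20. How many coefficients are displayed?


From x^0 to x^20 inclusive, the count is 20 - 0 + 1 = 21.

21


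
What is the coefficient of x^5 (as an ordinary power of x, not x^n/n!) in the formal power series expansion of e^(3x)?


The exponential series is e^y = sum_{k>=0} y^k / k!. Substituting y = 3x gives
e^(3x) = sum_{k>=0} 3^k x^k / k!.
So the coefficient of x^n is a^n/n! with a = 3, n = 5:
3^5 / 5! = 243/120 = 81/40

81/40


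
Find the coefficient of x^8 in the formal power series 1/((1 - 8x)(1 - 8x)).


By partial fractions or Cauchy convolution:
The coefficient equals sum_{k=0}^{8} 8^k * 8^(8-k).
= 150994944

150994944


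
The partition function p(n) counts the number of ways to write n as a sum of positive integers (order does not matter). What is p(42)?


Using the generating function prod_{k>=1} 1/(1-x^k), we compute p(42).
By dynamic programming over parts 1 through 42:
p(42) = 53174

53174


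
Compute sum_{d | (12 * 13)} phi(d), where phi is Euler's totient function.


First, 12 * 13 = 156. One classical identity is sum_{d | n} phi(d) = n (each k in [1, n] has a unique gcd with n, and among the k's with gcd(k, n) = n/d there are phi(d) of them). So the sum equals 156. We also verify directly:
Divisors of 156: 1, 2, 3, 4, 6, 12, 13, 26, 39, 52, 78, 156.
phi values: 1, 1, 2, 2, 2, 4, 12, 12, 24, 24, 24, 48.
Sum = 156.

156


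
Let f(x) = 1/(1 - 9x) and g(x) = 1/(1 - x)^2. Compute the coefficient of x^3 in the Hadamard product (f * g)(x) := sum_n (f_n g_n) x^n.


f has coefficients f_k = 9^k. For g = 1/(1 - x)^2 the coefficient is g_k = C(k + 1, 1) = k + 1. The Hadamard coefficient is (f * g)_k = 9^k * (k + 1).
For k = 3: 9^3 * 4 = 729 * 4 = 2916.

2916


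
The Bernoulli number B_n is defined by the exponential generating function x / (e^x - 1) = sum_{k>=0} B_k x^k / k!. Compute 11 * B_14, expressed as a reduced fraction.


Bernoulli numbers can also be computed recursively via B_0 = 1 and sum_{j=0}^{m} C(m+1, j) B_j = 0 for m >= 1. Odd-index Bernoulli numbers vanish for k >= 3.
Computing B_14 = 7/6, so 11 * B_14 = 11 * 7/6 = 77/6.

77/6


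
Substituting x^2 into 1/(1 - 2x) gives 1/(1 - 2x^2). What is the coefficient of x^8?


The coefficient of x^(2m) in 1/(1 - 2x^2) is 2^m.
With n = 8 = 2*4, the coefficient is 2^4 = 16.

16


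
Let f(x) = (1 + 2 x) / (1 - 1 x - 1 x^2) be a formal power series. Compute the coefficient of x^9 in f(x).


Write f(x) = sum_{k>=0} a_k x^k. Multiplying both sides by 1 - 1 x - 1 x^2 gives
(1 - 1 x - 1 x^2) sum_{k>=0} a_k x^k = 1 + 2 x.
Matching coefficients:
 x^0: a_0 = 1
 x^1: a_1 - 1 a_0 = 2  =>  a_1 = 1*1 + 2 = 3
 x^k (k >= 2): a_k = 1 a_{k-1} + 1 a_{k-2}.
Iterating: a_2 = 4, a_3 = 7, a_4 = 11, a_5 = 18, a_6 = 29, a_7 = 47, a_8 = 76, a_9 = 123.
So the coefficient of x^9 is 123.

123


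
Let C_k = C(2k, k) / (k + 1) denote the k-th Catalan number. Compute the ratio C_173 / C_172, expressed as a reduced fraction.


Using C_k = (2k)! / (k! (k+1)!), the ratio C_{k+1}/C_k simplifies to
C_{k+1}/C_k = [(2k+2)! / ((k+1)! (k+2)!)] * [k! (k+1)! / (2k)!]
 = (2k+2)(2k+1) / ((k+1)(k+2)) = 2(2k+1) / (k+2).
For k = 172: 2(2*172 + 1) / (172 + 2) = 690/174 = 115/29.

115/29


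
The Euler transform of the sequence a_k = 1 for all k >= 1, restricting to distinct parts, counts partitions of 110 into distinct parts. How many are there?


Partitions of 110 into distinct parts can be computed via generating function.
Product (1+x)(1+x^2)(1+x^3)...
The coefficient of x^110 = 1004544

1004544


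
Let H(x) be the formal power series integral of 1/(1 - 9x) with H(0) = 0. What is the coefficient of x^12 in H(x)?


1/(1 - 9x) = sum_{k>=0} 9^k x^k. Integrating termwise with H(0) = 0:
H(x) = sum_{k>=0} 9^k x^(k+1) / (k+1) = sum_{m>=1} 9^(m-1) x^m / m.
For m = 12: 9^11/12 = 31381059609/12 = 10460353203/4.

10460353203/4


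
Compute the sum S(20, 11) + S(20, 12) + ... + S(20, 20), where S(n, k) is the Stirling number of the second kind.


By definition, S(n, k) counts partitions of an n-set into exactly k nonempty blocks.
Computing row n = 20 for k = 11..20:
S(20, k): 1900842429486, 411016633391, 61068660380, 6302524580, 452329200, 22350954, 741285, 15675, 190, 1
Sum = 2379705685142.

2379705685142


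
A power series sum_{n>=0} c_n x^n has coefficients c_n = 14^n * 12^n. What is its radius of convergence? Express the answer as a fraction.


By the root test (Cauchy-Hadamard), the radius is R = 1 / limsup_n |c_n|^(1/n).
Here |c_n|^(1/n) = (14^n * 12^n)^(1/n) = 14 * 12 = 168 for all n.
So R = 1/168 = 1/168.

1/168


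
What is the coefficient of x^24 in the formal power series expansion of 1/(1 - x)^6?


The negative binomial / multiset identity is
1/(1 - x)^r = sum_{k>=0} C(k + r - 1, r - 1) x^k.
Here r = 6 and k = 24, so the coefficient is
C(24 + 5, 5) = C(29, 5)
= 118755

118755


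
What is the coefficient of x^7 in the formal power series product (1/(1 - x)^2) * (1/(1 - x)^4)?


Combine the factors: (1/(1 - x)^2) * (1/(1 - x)^4) = 1/(1 - x)^6.
Then use 1/(1 - x)^r = sum_{k>=0} C(k + r - 1, r - 1) x^k with r = 6 and k = 7:
C(12, 5) = 792.

792


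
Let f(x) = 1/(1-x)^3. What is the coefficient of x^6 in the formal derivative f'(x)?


Differentiate: d/dx [ 1/(1-x)^r ] = r / (1-x)^(r+1).
Here r = 3, so f'(x) = 3 / (1-x)^4.
The expansion of 1/(1-x)^(r+1) has coefficient of x^n equal to C(n+r, r).
So the coefficient of x^6 in f'(x) is
3 * C(9, 3) = 3 * 84 = 252

252


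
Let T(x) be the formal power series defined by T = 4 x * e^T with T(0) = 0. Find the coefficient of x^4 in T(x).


Apply the Lagrange inversion formula: if T = 4 x * phi(T) with phi(t) = e^t, then
[x^n] T = 4^n * (1/n) [t^(n-1)] phi(t)^n = 4^n * (1/n) [t^(n-1)] e^(n t) = 4^n * (1/n) * n^(n-1) / (n-1)! = 4^n * n^(n-1) / n!.
When c = 1 this is the Cayley count of rooted labeled trees on n vertices, divided by n!.
For n = 4: 4^4 * 4^3 / 4! = 256 * 64/24 = 2048/3.

2048/3


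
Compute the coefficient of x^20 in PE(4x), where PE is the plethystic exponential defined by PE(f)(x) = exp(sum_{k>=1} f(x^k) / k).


With f(x) = 4x, the exponent is sum_{k>=1} 4 x^k / k = 4 * (-ln(1 - x)). Exponentiating:
PE(4x) = exp(-4 ln(1 - x)) = 1/(1 - x)^4.
By the negative binomial expansion, [x^n] 1/(1 - x)^4 = C(n + 3, 3).
For n = 20: C(23, 3) = 1771.

1771


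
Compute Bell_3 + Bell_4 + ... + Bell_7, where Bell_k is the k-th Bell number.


Recall Bell_k counts set partitions of a k-set (with Bell_0 = 1 by convention).
Bell_3 through Bell_7: 5, 15, 52, 203, 877
Sum = 5 + 15 + 52 + 203 + 877 = 1152.

1152


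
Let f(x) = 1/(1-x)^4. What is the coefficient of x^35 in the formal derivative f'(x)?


Differentiate: d/dx [ 1/(1-x)^r ] = r / (1-x)^(r+1).
Here r = 4, so f'(x) = 4 / (1-x)^5.
The expansion of 1/(1-x)^(r+1) has coefficient of x^n equal to C(n+r, r).
So the coefficient of x^35 in f'(x) is
4 * C(39, 4) = 4 * 82251 = 329004

329004


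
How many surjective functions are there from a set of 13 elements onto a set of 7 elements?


By inclusion-exclusion on which target elements are missed, the number of surjections from an n-set onto a k-set is
surj(n, k) = sum_{j=0}^{k} (-1)^j C(k, j) (k - j)^n.
Equivalently surj(n, k) = k! * S(n, k), where S(n, k) is the Stirling number of the second kind.
For n = 13, k = 7:
S(13, 7) = 5715424, so
surj = 7! * 5715424 = 5040 * 5715424 = 28805736960.

28805736960


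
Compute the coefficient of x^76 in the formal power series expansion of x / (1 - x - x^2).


Let f(x) = sum_{k>=0} a_k x^k. Multiplying f(x) * (1 - x - x^2) = x and matching coefficients gives a_0 = 0, a_1 = 1, and a_k = a_{k-1} + a_{k-2} for k >= 2. These are the Fibonacci numbers F_k.
Iterating from F_0 = 0, F_1 = 1:
F_0=0, F_1=1, F_2=1, F_3=2, F_4=3, F_5=5, F_6=8, F_7=13, F_8=21, F_9=34, ...
F_76 = 3416454622906707.

3416454622906707


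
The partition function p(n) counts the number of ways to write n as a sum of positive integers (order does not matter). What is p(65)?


Using the generating function prod_{k>=1} 1/(1-x^k), we compute p(65).
By dynamic programming over parts 1 through 65:
p(65) = 2012558

2012558


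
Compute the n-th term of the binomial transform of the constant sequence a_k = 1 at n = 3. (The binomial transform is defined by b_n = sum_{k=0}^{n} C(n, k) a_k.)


With a_k = 1 for all k, b_n = sum_{k=0}^{n} C(n, k) = 2^n by the binomial theorem.
For n = 3: 2^3 = 8.

8


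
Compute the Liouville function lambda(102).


The Liouville function is lambda(k) = (-1)^Omega(k), where Omega(k) counts the prime factors of k with multiplicity.
Factoring: 102 = 2 * 3 * 17, so Omega(102) = 3.
lambda(102) = (-1)^3 = -1.

-1


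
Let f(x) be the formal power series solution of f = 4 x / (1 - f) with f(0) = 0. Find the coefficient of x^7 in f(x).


Apply Lagrange inversion: f = 4 x * phi(f) with phi(t) = 1/(1 - t), so
[x^n] f = 4^n * (1/n) [t^(n-1)] phi(t)^n = 4^n * (1/n) [t^(n-1)] (1 - t)^(-n) = 4^n * (1/n) C(2n - 2, n - 1) = 4^n * C_{n-1}.
For n = 7: C_6 = C(12, 6) / 7 = 924/7 = 132.
With the 4^7 = 16384 factor, the coefficient is 16384 * 132 = 2162688.

2162688


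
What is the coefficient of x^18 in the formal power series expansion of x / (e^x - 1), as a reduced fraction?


The exponential generating function for Bernoulli numbers is
x / (e^x - 1) = sum_{k>=0} B_k x^k / k!.
So the coefficient of x^18 in x / (e^x - 1) is B_18 / 18!.
Computing: B_18 = 43867/798, 18! = 6402373705728000, giving
43867/798 / 6402373705728000 = 43867/5109094217170944000.

43867/5109094217170944000


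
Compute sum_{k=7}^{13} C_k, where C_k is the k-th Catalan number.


C_7 through C_13: 429, 1430, 4862, 16796, 58786, 208012, 742900
Sum = 429 + 1430 + 4862 + 16796 + 58786 + 208012 + 742900
= 1033215

1033215


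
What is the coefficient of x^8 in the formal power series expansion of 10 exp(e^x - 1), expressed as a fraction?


exp(e^x - 1) is the exponential generating function for the Bell numbers Bell_k: exp(e^x - 1) = sum_{k>=0} Bell_k x^k / k!.
So the coefficient of x^8 in 10 exp(e^x - 1) is 10 Bell_8 / 8!.
Computing: Bell_8 = 4140 and 8! = 40320, giving
10 * 4140/40320 = 115/112.

115/112


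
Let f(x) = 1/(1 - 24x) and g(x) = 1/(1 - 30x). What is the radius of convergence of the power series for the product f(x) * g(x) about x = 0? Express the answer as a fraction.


The radius of 1/(1 - 24x) is 1/24 (nearest singularity at x = 1/24), and the radius of 1/(1 - 30x) is 1/30.
The product f(x)*g(x) = 1/((1 - 24x)(1 - 30x)) has singularities at both 1/24 and 1/30, so its radius of convergence is the distance to the nearest one:
min(1/24, 1/30) = 1/30.

1/30


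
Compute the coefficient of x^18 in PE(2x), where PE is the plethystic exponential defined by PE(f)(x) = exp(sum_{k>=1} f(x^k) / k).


With f(x) = 2x, the exponent is sum_{k>=1} 2 x^k / k = 2 * (-ln(1 - x)). Exponentiating:
PE(2x) = exp(-2 ln(1 - x)) = 1/(1 - x)^2.
By the negative binomial expansion, [x^n] 1/(1 - x)^2 = C(n + 1, 1).
For n = 18: C(19, 1) = 19.

19


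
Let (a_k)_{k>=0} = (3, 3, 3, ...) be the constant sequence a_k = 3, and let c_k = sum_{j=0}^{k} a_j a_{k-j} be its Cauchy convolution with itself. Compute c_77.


Since a_j = 3 for all j >= 0, the convolution sum becomes
c_k = sum_{j=0}^{k} 3 * 3 = 9 * (k + 1).
Equivalently, the generating function of (a_k) is 3/(1 - x) and its square is 9/(1 - x)^2 = sum_{k>=0} 9(k + 1) x^k.
For k = 77: 9 * 78 = 702.

702
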